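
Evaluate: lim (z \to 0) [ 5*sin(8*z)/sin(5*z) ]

Substitution gives 0/0.
Divide numerator and denominator by z: sin(8z)/z → 8 and sin(5z)/z → 5, so the limit is 5·8/5 = 8.

8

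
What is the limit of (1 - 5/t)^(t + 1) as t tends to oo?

e^(-5)

Write it as [(1 - 5/t)^t]^(1) · (1 - 5/t)^(1). The bracketed term tends to e^(-5) and the second factor to 1, so the limit is e^(-5).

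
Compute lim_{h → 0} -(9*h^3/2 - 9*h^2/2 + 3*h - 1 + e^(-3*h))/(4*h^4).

-27/32

Direct substitution gives 0/0.
Apply L'Hôpital: lim (27*h^2/2 - 9*h + 3 - 3*e^(-3*h))/(-16*h^3), still 0/0.
Apply L'Hôpital: lim (27*h - 9 + 9*e^(-3*h))/(-48*h^2), still 0/0.
Apply L'Hôpital: lim (27 - 27*e^(-3*h))/(-96*h), still 0/0.
After 4 applications of L'Hôpital's rule the quotient is (81*e^(-3*h))/(-96); substituting h = 0 gives -27/32.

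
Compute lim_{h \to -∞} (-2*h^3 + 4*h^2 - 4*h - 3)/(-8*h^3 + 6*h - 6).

Numerator and denominator both have degree 3.
Dividing every term by h^3, all lower-order terms vanish and the limit is the ratio of leading coefficients, -2/(-8) = 1/4.

1/4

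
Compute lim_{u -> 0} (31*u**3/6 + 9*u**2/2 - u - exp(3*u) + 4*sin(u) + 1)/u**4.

-27/8

Substitution gives 0/0 (the numerator vanishes to order 4).
Expand each term to order u^4: the coefficient of u^4 in 4·sin(u) is 0 and in −e^(3u) is -27/8.
Lower-order terms cancel with the polynomial part, so the numerator is (-27/8)·u^4 + o(u^4), and the limit is (-27/8)/(1) = -27/8.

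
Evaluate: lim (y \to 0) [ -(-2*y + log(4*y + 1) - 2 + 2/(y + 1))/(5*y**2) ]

Substitution gives 0/0 (the numerator vanishes to order 2).
Expand each term to order y^2: the coefficient of y^2 in ln(1 + 4y) is -8 and in 2·1/(1 + y) is 2.
Lower-order terms cancel with the polynomial part, so the numerator is (-6)·y^2 + o(y^2), and the limit is (-6)/(-5) = 6/5.

6/5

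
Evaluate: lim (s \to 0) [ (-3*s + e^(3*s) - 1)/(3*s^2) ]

3/2

Direct substitution gives 0/0.
Apply L'Hôpital: lim (3*e^(3*s) - 3)/(6*s), still 0/0.
After 2 applications of L'Hôpital's rule the quotient is (9*e^(3*s))/(6); substituting s = 0 gives 3/2.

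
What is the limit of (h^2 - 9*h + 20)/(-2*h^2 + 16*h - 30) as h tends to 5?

At h = 5 both the top and bottom vanish — a removable singularity. Factoring out (h - 5) from each leaves (h - 4)/(6 - 2*h), which at h = 5 equals -1/4.

-1/4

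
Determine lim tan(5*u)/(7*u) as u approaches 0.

5/7

Substitution gives 0/0.
Since tan(θ)/θ → 1 as θ → 0, tan(5u)/(5u) → 1 and the limit is 5/7.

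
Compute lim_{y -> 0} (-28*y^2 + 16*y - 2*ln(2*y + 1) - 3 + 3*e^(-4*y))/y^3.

Substitution gives 0/0; apply L'Hôpital's rule 3 times.
After differentiating numerator and denominator 3 times the quotient is (-192*e^(-4*y) - 32/(2*y + 1)^3)/(6); at y = 0 this is -112/3.

-112/3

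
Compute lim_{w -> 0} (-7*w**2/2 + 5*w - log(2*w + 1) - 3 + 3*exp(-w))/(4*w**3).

-19/24

Substitution gives 0/0 (the numerator vanishes to order 3).
Expand each term to order w^3: the coefficient of w^3 in −ln(1 + 2w) is -8/3 and in 3·e^(-w) is -1/2.
Lower-order terms cancel with the polynomial part, so the numerator is (-19/6)·w^3 + o(w^3), and the limit is (-19/6)/(4) = -19/24.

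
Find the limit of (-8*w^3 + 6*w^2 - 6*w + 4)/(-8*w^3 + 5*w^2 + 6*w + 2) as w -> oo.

Numerator and denominator both have degree 3.
Dividing every term by w^3, all lower-order terms vanish and the limit is the ratio of leading coefficients, -8/(-8) = 1.

1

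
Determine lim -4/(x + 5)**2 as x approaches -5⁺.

As x → -5⁺, (x + 5) → 0⁺, so (x + 5)^2 → 0⁺ and -4/(x + 5)^2 → -∞.

-∞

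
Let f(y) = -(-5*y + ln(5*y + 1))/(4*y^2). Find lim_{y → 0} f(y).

Direct substitution gives 0/0.
Apply L'Hôpital: lim (-5 + 5/(5*y + 1))/(-8*y), still 0/0.
After 2 applications of L'Hôpital's rule the quotient is (-25/(5*y + 1)^2)/(-8); substituting y = 0 gives 25/8.

25/8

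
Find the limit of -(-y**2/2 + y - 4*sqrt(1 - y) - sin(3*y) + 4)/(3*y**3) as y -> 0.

-19/12

Substitution gives 0/0 (the numerator vanishes to order 3).
Expand each term to order y^3: the coefficient of y^3 in −sin(3y) is 9/2 and in -4·√(1 - y) is 1/4.
Lower-order terms cancel with the polynomial part, so the numerator is (19/4)·y^3 + o(y^3), and the limit is (19/4)/(-3) = -19/12.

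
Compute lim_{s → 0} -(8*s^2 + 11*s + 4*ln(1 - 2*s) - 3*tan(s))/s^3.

Substitution gives 0/0 (the numerator vanishes to order 3).
Expand each term to order s^3: the coefficient of s^3 in 4·ln(1 - 2s) is -32/3 and in -3·tan(s) is -1.
Lower-order terms cancel with the polynomial part, so the numerator is (-35/3)·s^3 + o(s^3), and the limit is (-35/3)/(-1) = 35/3.

35/3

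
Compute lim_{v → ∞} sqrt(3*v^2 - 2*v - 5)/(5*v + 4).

For large |v|, √(3*v^2 - 2*v - 5) ≈ √3·|v| and the denominator ≈ 5v.
Since v → +∞, |v| = v, giving √3/(5) = √(3)/5.

√(3)/5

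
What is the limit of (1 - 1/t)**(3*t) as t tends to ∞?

Let L be the limit and take ln: ln L = lim (3t)·ln(1 - 1/t) = lim (3t)·(-1/t + O(1/t²)) = -3.
Hence L = e^(-3).

e^(-3)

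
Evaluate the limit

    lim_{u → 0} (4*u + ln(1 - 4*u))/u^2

Direct substitution gives 0/0.
Apply L'Hôpital: lim (4 - 4/(1 - 4*u))/(2*u), still 0/0.
After 2 applications of L'Hôpital's rule the quotient is (-16/(1 - 4*u)^2)/(2); substituting u = 0 gives -8.

-8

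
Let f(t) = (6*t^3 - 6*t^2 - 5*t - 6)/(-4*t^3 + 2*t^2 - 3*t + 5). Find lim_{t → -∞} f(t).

-3/2

Numerator and denominator both have degree 3.
Dividing every term by t^3, all lower-order terms vanish and the limit is the ratio of leading coefficients, 6/(-4) = -3/2.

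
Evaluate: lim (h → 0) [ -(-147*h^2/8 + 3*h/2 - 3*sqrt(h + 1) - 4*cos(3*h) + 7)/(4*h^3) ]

3/64

Substitution gives 0/0; apply L'Hôpital's rule 3 times.
After differentiating numerator and denominator 3 times the quotient is (-108*sin(3*h) - 9/(8*(h + 1)^(5/2)))/(-24); at h = 0 this is 3/64.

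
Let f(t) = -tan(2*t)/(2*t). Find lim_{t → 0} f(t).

-1

Substitution gives 0/0.
Since tan(u)/u → 1 as u → 0, tan(2t)/(2t) → 1 and the limit is 2/(-2) = -1.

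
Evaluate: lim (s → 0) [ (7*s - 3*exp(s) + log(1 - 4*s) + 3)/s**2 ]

Substitution gives 0/0; apply L'Hôpital's rule 2 times.
After differentiating numerator and denominator 2 times the quotient is (-3*e^(s) - 16/(4*s - 1)^2)/(2); at s = 0 this is -19/2.

-19/2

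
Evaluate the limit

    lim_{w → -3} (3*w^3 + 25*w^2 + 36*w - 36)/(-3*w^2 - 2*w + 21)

-33/16

Since w = -3 makes numerator and denominator zero, (w + 3) divides both.
Cancelling it gives (3*w^2 + 16*w - 12)/(7 - 3*w); now plug in w = -3 to get -33/16.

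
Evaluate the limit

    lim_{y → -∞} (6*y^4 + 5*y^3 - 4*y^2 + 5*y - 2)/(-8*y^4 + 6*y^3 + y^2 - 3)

-3/4

Numerator and denominator both have degree 4.
Dividing every term by y^4, all lower-order terms vanish and the limit is the ratio of leading coefficients, 6/(-8) = -3/4.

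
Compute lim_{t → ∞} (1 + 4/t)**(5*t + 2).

Write it as [(1 + 4/t)^t]^(5) · (1 + 4/t)^(2). The bracketed term tends to e^(4) and the second factor to 1, so the limit is e^(20).

e^(20)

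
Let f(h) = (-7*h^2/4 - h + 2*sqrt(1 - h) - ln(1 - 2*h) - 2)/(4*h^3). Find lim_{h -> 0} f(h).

61/96

Substitution gives 0/0 (the numerator vanishes to order 3).
Expand each term to order h^3: the coefficient of h^3 in 2·√(1 - h) is -1/8 and in −ln(1 - 2h) is 8/3.
Lower-order terms cancel with the polynomial part, so the numerator is (61/24)·h^3 + o(h^3), and the limit is (61/24)/(4) = 61/96.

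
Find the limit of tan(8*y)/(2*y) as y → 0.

Substitution gives 0/0.
Since tan(u)/u → 1 as u → 0, tan(8y)/(8y) → 1 and the limit is 8/2 = 4.

4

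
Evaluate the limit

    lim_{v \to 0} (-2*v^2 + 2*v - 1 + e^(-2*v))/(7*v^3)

-4/21

Direct substitution gives 0/0.
Apply L'Hôpital: lim (-4*v + 2 - 2*e^(-2*v))/(21*v^2), still 0/0.
Apply L'Hôpital: lim (-4 + 4*e^(-2*v))/(42*v), still 0/0.
After 3 applications of L'Hôpital's rule the quotient is (-8*e^(-2*v))/(42); substituting v = 0 gives -4/21.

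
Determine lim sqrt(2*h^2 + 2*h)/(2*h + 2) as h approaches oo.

√(2)/2

For large |h|, √(2*h^2 + 2*h) ≈ √2·|h| and the denominator ≈ 2h.
Since h → +∞, |h| = h, giving √2/(2) = √(2)/2.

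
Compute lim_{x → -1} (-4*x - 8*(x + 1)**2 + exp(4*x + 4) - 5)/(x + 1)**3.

Direct substitution gives 0/0.
Apply L'Hôpital: lim (-16*x + 4*e^(4*x + 4) - 20)/(3*(x + 1)^2), still 0/0.
Apply L'Hôpital: lim (16*e^(4*x + 4) - 16)/(6*x + 6), still 0/0.
After 3 applications of L'Hôpital's rule the quotient is (64*e^(4*x + 4))/(6); substituting x = -1 gives 32/3.

32/3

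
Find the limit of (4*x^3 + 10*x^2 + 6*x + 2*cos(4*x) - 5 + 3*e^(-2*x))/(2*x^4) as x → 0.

35/3

Substitution gives 0/0; apply L'Hôpital's rule 4 times.
After differentiating numerator and denominator 4 times the quotient is (512*cos(4*x) + 48*e^(-2*x))/(48); at x = 0 this is 35/3.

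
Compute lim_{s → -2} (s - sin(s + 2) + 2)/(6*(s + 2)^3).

Direct substitution gives 0/0.
Apply L'Hôpital: lim (1 - cos(s + 2))/(18*(s + 2)^2), still 0/0.
Apply L'Hôpital: lim (sin(s + 2))/(36*s + 72), still 0/0.
After 3 applications of L'Hôpital's rule the quotient is (cos(s + 2))/(36); substituting s = -2 gives 1/36.

1/36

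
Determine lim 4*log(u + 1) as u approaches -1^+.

-∞

As u → -1⁺, u + 1 → 0⁺ and ln(u + 1) → −∞.
Multiplying by 4 gives -∞.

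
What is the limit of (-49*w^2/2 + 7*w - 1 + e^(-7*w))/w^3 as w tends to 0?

Direct substitution gives 0/0.
Apply L'Hôpital: lim (-49*w + 7 - 7*e^(-7*w))/(3*w^2), still 0/0.
Apply L'Hôpital: lim (-49 + 49*e^(-7*w))/(6*w), still 0/0.
After 3 applications of L'Hôpital's rule the quotient is (-343*e^(-7*w))/(6); substituting w = 0 gives -343/6.

-343/6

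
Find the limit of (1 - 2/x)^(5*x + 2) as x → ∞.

e^(-10)

Let L be the limit and take ln: ln L = lim (5x + 2)·ln(1 - 2/x) = lim (5x + 2)·(-2/x + O(1/x²)) = -10.
Hence L = e^(-10).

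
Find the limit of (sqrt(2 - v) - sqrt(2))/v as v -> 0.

-√(2)/4

Substitution gives 0/0. Multiply numerator and denominator by the conjugate √(2 - v) + √2.
The numerator becomes (2 - v) − 2 = -v, so the expression simplifies to -1/(√(2 - v) + √2).
Letting v → 0 gives -1/(2√2) = -√(2)/4.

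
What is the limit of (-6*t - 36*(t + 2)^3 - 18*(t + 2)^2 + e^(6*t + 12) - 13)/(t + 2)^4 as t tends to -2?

Direct substitution gives 0/0.
Apply L'Hôpital: lim (-36*t - 108*(t + 2)^2 + 6*e^(6*t + 12) - 78)/(4*(t + 2)^3), still 0/0.
Apply L'Hôpital: lim (-216*t + 36*e^(6*t + 12) - 468)/(12*(t + 2)^2), still 0/0.
Apply L'Hôpital: lim (216*e^(6*t + 12) - 216)/(24*t + 48), still 0/0.
After 4 applications of L'Hôpital's rule the quotient is (1296*e^(6*t + 12))/(24); substituting t = -2 gives 54.

54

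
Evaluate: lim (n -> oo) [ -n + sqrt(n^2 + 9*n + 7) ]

An ∞ − ∞ form. Rationalising with the conjugate, the difference becomes (9n + 7) / (√(n^2 + 9*n + 7) + n).
For large n the denominator behaves like 2·n, so the quotient tends to 9/2 = 9/2.

9/2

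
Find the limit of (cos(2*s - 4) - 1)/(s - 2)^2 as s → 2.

-2

Direct substitution gives 0/0.
Apply L'Hôpital: lim (-2*sin(2*s - 4))/(2*s - 4), still 0/0.
After 2 applications of L'Hôpital's rule the quotient is (-4*cos(2*s - 4))/(2); substituting s = 2 gives -2.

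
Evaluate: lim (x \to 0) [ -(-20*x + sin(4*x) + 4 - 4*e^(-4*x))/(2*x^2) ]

16

Substitution gives 0/0; apply L'Hôpital's rule 2 times.
After differentiating numerator and denominator 2 times the quotient is (-16*sin(4*x) - 64*e^(-4*x))/(-4); at x = 0 this is 16.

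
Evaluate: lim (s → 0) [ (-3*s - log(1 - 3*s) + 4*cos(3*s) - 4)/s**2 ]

Substitution gives 0/0; apply L'Hôpital's rule 2 times.
After differentiating numerator and denominator 2 times the quotient is (-36*cos(3*s) + 9/(3*s - 1)^2)/(2); at s = 0 this is -27/2.

-27/2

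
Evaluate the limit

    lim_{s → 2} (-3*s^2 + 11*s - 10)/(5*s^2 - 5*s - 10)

Direct substitution gives 0/0, so factor. Both numerator and denominator have (s - 2) as a factor.
After cancelling, the expression reduces to (5 - 3*s)/(5*s + 5).
Substituting s = 2 gives -1/15.

-1/15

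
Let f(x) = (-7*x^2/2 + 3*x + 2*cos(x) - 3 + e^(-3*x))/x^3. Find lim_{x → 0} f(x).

Substitution gives 0/0 (the numerator vanishes to order 3).
Expand each term to order x^3: the coefficient of x^3 in 2·cos(x) is 0 and in e^(-3x) is -9/2.
Lower-order terms cancel with the polynomial part, so the numerator is (-9/2)·x^3 + o(x^3), and the limit is (-9/2)/(1) = -9/2.

-9/2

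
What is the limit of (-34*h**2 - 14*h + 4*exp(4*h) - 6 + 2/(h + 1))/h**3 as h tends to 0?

Substitution gives 0/0; apply L'Hôpital's rule 3 times.
After differentiating numerator and denominator 3 times the quotient is (256*e^(4*h) - 12/(h + 1)^4)/(6); at h = 0 this is 122/3.

122/3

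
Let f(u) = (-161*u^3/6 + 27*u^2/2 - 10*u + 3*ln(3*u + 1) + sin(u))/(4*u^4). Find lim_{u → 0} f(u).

Substitution gives 0/0; apply L'Hôpital's rule 4 times.
After differentiating numerator and denominator 4 times the quotient is (sin(u) - 1458/(3*u + 1)^4)/(96); at u = 0 this is -243/16.

-243/16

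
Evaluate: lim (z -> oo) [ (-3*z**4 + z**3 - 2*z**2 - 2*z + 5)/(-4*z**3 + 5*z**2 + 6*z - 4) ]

∞

The numerator has higher degree (4 > 3); the quotient behaves like (-3/(-4))·z^1 for large |z|.
As z → +∞ this diverges to ∞.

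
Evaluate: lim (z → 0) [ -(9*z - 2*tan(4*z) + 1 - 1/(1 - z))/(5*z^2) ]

Substitution gives 0/0 (the numerator vanishes to order 2).
Expand each term to order z^2: the coefficient of z^2 in −1/(1 - z) is -1 and in -2·tan(4z) is 0.
Lower-order terms cancel with the polynomial part, so the numerator is (-1)·z^2 + o(z^2), and the limit is (-1)/(-5) = 1/5.

1/5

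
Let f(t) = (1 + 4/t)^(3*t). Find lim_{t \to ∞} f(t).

e^(12)

Let L be the limit and take ln: ln L = lim (3t)·ln(1 + 4/t) = lim (3t)·(4/t + O(1/t²)) = 12.
Hence L = e^(12).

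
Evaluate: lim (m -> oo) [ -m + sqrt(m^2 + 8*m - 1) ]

4

An ∞ − ∞ form. Rationalising with the conjugate, the difference becomes (8m - 1) / (√(m^2 + 8*m - 1) + m).
For large m the denominator behaves like 2·m, so the quotient tends to 8/2 = 4.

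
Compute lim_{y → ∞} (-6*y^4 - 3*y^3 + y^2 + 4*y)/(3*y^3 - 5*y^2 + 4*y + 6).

The numerator has higher degree (4 > 3); the quotient behaves like (-6/(3))·y^1 for large |y|.
As y → +∞ this diverges to -∞.

-∞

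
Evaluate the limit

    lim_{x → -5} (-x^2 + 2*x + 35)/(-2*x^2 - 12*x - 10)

At x = -5 both the top and bottom vanish — a removable singularity. Factoring out (x + 5) from each leaves (7 - x)/(-2*x - 2), which at x = -5 equals 3/2.

3/2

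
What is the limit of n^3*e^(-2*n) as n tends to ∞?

0

Write as n^3/e^{2n}, an ∞/∞ form.
Exponential growth dominates any polynomial, so repeated L'Hôpital (or the standard result) gives 0.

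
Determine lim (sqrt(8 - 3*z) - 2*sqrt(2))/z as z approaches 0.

Substitution gives 0/0. Multiply numerator and denominator by the conjugate √(8 - 3z) + √8.
The numerator becomes (8 - 3z) − 8 = -3z, so the expression simplifies to -3/(√(8 - 3z) + √8).
Letting z → 0 gives -3/(2√8) = -3*√(2)/8.

-3*√(2)/8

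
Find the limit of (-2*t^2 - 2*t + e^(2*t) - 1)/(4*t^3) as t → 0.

Direct substitution gives 0/0.
Apply L'Hôpital: lim (-4*t + 2*e^(2*t) - 2)/(12*t^2), still 0/0.
Apply L'Hôpital: lim (4*e^(2*t) - 4)/(24*t), still 0/0.
After 3 applications of L'Hôpital's rule the quotient is (8*e^(2*t))/(24); substituting t = 0 gives 1/3.

1/3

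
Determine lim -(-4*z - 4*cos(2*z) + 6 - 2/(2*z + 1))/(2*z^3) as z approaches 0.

Substitution gives 0/0 (the numerator vanishes to order 3).
Expand each term to order z^3: the coefficient of z^3 in -4·cos(2z) is 0 and in -2·1/(1 + 2z) is 16.
Lower-order terms cancel with the polynomial part, so the numerator is (16)·z^3 + o(z^3), and the limit is (16)/(-2) = -8.

-8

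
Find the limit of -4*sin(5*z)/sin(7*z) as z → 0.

-20/7

Substitution gives 0/0.
Divide numerator and denominator by z: sin(5z)/z → 5 and sin(7z)/z → 7, so the limit is -4·5/7 = -20/7.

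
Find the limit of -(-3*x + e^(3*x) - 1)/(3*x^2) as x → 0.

Direct substitution gives 0/0.
Apply L'Hôpital: lim (3*e^(3*x) - 3)/(-6*x), still 0/0.
After 2 applications of L'Hôpital's rule the quotient is (9*e^(3*x))/(-6); substituting x = 0 gives -3/2.

-3/2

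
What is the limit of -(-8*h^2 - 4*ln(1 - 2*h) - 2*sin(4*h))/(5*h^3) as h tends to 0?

Substitution gives 0/0; apply L'Hôpital's rule 3 times.
After differentiating numerator and denominator 3 times the quotient is (128*cos(4*h) - 64/(2*h - 1)^3)/(-30); at h = 0 this is -32/5.

-32/5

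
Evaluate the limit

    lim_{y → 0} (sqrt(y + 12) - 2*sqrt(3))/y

√(3)/12

A 0/0 form; rationalise with √(12 + y) + √12. This collapses the numerator to y, leaving 1/(√(12 + y) + √12) → 1/(2√12) = √(3)/12.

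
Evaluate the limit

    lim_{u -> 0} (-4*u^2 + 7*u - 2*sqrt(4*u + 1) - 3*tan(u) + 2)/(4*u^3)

Substitution gives 0/0 (the numerator vanishes to order 3).
Expand each term to order u^3: the coefficient of u^3 in -2·√(1 + 4u) is -8 and in -3·tan(u) is -1.
Lower-order terms cancel with the polynomial part, so the numerator is (-9)·u^3 + o(u^3), and the limit is (-9)/(4) = -9/4.

-9/4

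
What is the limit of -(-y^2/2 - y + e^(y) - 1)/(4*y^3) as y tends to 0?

Direct substitution gives 0/0.
Apply L'Hôpital: lim (-y + e^(y) - 1)/(-12*y^2), still 0/0.
Apply L'Hôpital: lim (e^(y) - 1)/(-24*y), still 0/0.
After 3 applications of L'Hôpital's rule the quotient is (e^(y))/(-24); substituting y = 0 gives -1/24.

-1/24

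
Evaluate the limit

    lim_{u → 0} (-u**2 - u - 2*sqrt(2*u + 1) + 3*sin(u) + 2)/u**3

-3/2

Substitution gives 0/0; apply L'Hôpital's rule 3 times.
After differentiating numerator and denominator 3 times the quotient is (-3*cos(u) - 6/(2*u + 1)^(5/2))/(6); at u = 0 this is -3/2.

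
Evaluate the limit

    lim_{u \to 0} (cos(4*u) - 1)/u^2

Direct substitution gives 0/0.
Apply L'Hôpital: lim (-4*sin(4*u))/(2*u), still 0/0.
After 2 applications of L'Hôpital's rule the quotient is (-16*cos(4*u))/(2); substituting u = 0 gives -8.

-8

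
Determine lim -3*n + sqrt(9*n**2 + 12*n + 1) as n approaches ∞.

An ∞ − ∞ form. Rationalising with the conjugate, the difference becomes (12n + 1) / (√(9*n^2 + 12*n + 1) + 3n).
For large n the denominator behaves like 2·3n, so the quotient tends to 12/6 = 2.

2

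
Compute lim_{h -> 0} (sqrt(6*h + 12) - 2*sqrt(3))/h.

Substitution gives 0/0. Multiply numerator and denominator by the conjugate √(12 + 6h) + √12.
The numerator becomes (12 + 6h) − 12 = 6h, so the expression simplifies to 6/(√(12 + 6h) + √12).
Letting h → 0 gives 6/(2√12) = √(3)/2.

√(3)/2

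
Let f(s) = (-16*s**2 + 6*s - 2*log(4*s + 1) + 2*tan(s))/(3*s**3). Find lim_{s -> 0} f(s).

-14

Substitution gives 0/0 (the numerator vanishes to order 3).
Expand each term to order s^3: the coefficient of s^3 in -2·ln(1 + 4s) is -128/3 and in 2·tan(s) is 2/3.
Lower-order terms cancel with the polynomial part, so the numerator is (-42)·s^3 + o(s^3), and the limit is (-42)/(3) = -14.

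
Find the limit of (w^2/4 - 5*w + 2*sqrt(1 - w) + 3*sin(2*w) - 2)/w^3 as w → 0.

-33/8

Substitution gives 0/0 (the numerator vanishes to order 3).
Expand each term to order w^3: the coefficient of w^3 in 2·√(1 - w) is -1/8 and in 3·sin(2w) is -4.
Lower-order terms cancel with the polynomial part, so the numerator is (-33/8)·w^3 + o(w^3), and the limit is (-33/8)/(1) = -33/8.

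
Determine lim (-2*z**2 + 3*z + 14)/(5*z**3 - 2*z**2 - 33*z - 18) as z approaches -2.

11/35

Direct substitution gives 0/0, so factor. Both numerator and denominator have (z + 2) as a factor.
After cancelling, the expression reduces to (7 - 2*z)/(5*z^2 - 12*z - 9).
Substituting z = -2 gives 11/35.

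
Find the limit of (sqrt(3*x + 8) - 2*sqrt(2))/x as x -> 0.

Substitution gives 0/0. Multiply numerator and denominator by the conjugate √(8 + 3x) + √8.
The numerator becomes (8 + 3x) − 8 = 3x, so the expression simplifies to 3/(√(8 + 3x) + √8).
Letting x → 0 gives 3/(2√8) = 3*√(2)/8.

3*√(2)/8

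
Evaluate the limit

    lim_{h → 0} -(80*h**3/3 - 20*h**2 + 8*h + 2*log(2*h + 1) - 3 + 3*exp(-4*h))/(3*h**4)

Substitution gives 0/0 (the numerator vanishes to order 4).
Expand each term to order h^4: the coefficient of h^4 in 2·ln(1 + 2h) is -8 and in 3·e^(-4h) is 32.
Lower-order terms cancel with the polynomial part, so the numerator is (24)·h^4 + o(h^4), and the limit is (24)/(-3) = -8.

-8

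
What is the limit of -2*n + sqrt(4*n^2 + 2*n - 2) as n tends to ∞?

This has the form ∞ − ∞. Multiply and divide by the conjugate √(4*n^2 + 2*n - 2) + 2n.
That gives (2n - 2) / (√(4*n^2 + 2*n - 2) + 2n).
Divide numerator and denominator by n: the limit is 2/(2·2) = 1/2.

1/2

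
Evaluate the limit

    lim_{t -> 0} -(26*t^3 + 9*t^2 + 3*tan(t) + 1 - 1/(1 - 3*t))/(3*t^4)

27

Substitution gives 0/0; apply L'Hôpital's rule 4 times.
After differentiating numerator and denominator 4 times the quotient is (72*tan(t)^3/cos(t)^2 + 48*tan(t)/cos(t)^2 + 1944/(3*t - 1)^5)/(-72); at t = 0 this is 27.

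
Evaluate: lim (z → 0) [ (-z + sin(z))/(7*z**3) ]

-1/42

Direct substitution gives 0/0.
Apply L'Hôpital: lim (cos(z) - 1)/(21*z^2), still 0/0.
Apply L'Hôpital: lim (-sin(z))/(42*z), still 0/0.
After 3 applications of L'Hôpital's rule the quotient is (-cos(z))/(42); substituting z = 0 gives -1/42.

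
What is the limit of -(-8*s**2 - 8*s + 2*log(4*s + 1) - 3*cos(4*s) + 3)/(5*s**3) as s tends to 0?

Substitution gives 0/0 (the numerator vanishes to order 3).
Expand each term to order s^3: the coefficient of s^3 in -3·cos(4s) is 0 and in 2·ln(1 + 4s) is 128/3.
Lower-order terms cancel with the polynomial part, so the numerator is (128/3)·s^3 + o(s^3), and the limit is (128/3)/(-5) = -128/15.

-128/15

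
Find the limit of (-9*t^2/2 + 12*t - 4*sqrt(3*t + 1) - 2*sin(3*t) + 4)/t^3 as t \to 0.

9/4

Substitution gives 0/0; apply L'Hôpital's rule 3 times.
After differentiating numerator and denominator 3 times the quotient is (54*cos(3*t) - 81/(2*(3*t + 1)^(5/2)))/(6); at t = 0 this is 9/4.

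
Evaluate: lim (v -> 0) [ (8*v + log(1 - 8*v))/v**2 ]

-32

Direct substitution gives 0/0.
Apply L'Hôpital: lim (8 - 8/(1 - 8*v))/(2*v), still 0/0.
After 2 applications of L'Hôpital's rule the quotient is (-64/(1 - 8*v)^2)/(2); substituting v = 0 gives -32.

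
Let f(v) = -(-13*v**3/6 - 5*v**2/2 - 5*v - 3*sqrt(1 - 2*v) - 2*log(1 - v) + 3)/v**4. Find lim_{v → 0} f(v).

Substitution gives 0/0 (the numerator vanishes to order 4).
Expand each term to order v^4: the coefficient of v^4 in -2·ln(1 - v) is 1/2 and in -3·√(1 - 2v) is 15/8.
Lower-order terms cancel with the polynomial part, so the numerator is (19/8)·v^4 + o(v^4), and the limit is (19/8)/(-1) = -19/8.

-19/8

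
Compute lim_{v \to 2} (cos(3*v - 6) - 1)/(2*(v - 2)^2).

Direct substitution gives 0/0.
Apply L'Hôpital: lim (-3*sin(3*v - 6))/(4*v - 8), still 0/0.
After 2 applications of L'Hôpital's rule the quotient is (-9*cos(3*v - 6))/(4); substituting v = 2 gives -9/4.

-9/4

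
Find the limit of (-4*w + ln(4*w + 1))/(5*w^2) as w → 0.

-8/5

Direct substitution gives 0/0.
Apply L'Hôpital: lim (-4 + 4/(4*w + 1))/(10*w), still 0/0.
After 2 applications of L'Hôpital's rule the quotient is (-16/(4*w + 1)^2)/(10); substituting w = 0 gives -8/5.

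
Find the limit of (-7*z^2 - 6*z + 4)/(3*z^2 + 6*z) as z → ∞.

Numerator and denominator both have degree 2.
Dividing every term by z^2, all lower-order terms vanish and the limit is the ratio of leading coefficients, -7/(3) = -7/3.

-7/3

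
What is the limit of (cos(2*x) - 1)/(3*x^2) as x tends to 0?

-2/3

Direct substitution gives 0/0.
Apply L'Hôpital: lim (-2*sin(2*x))/(6*x), still 0/0.
After 2 applications of L'Hôpital's rule the quotient is (-4*cos(2*x))/(6); substituting x = 0 gives -2/3.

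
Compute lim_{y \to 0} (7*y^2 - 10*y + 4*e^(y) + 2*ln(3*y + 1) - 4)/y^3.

Substitution gives 0/0 (the numerator vanishes to order 3).
Expand each term to order y^3: the coefficient of y^3 in 2·ln(1 + 3y) is 18 and in 4·e^(y) is 2/3.
Lower-order terms cancel with the polynomial part, so the numerator is (56/3)·y^3 + o(y^3), and the limit is (56/3)/(1) = 56/3.

56/3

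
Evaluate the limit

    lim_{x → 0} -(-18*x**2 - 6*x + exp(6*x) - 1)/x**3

Direct substitution gives 0/0.
Apply L'Hôpital: lim (-36*x + 6*e^(6*x) - 6)/(-3*x^2), still 0/0.
Apply L'Hôpital: lim (36*e^(6*x) - 36)/(-6*x), still 0/0.
After 3 applications of L'Hôpital's rule the quotient is (216*e^(6*x))/(-6); substituting x = 0 gives -36.

-36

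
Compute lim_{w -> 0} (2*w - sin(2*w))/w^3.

4/3

Direct substitution gives 0/0.
Apply L'Hôpital: lim (2 - 2*cos(2*w))/(3*w^2), still 0/0.
Apply L'Hôpital: lim (4*sin(2*w))/(6*w), still 0/0.
After 3 applications of L'Hôpital's rule the quotient is (8*cos(2*w))/(6); substituting w = 0 gives 4/3.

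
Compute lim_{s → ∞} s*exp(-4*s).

0

Write as s^1/e^{4s}, an ∞/∞ form.
Exponential growth dominates any polynomial, so repeated L'Hôpital (or the standard result) gives 0.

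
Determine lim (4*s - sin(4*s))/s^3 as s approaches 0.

Direct substitution gives 0/0.
Apply L'Hôpital: lim (4 - 4*cos(4*s))/(3*s^2), still 0/0.
Apply L'Hôpital: lim (16*sin(4*s))/(6*s), still 0/0.
After 3 applications of L'Hôpital's rule the quotient is (64*cos(4*s))/(6); substituting s = 0 gives 32/3.

32/3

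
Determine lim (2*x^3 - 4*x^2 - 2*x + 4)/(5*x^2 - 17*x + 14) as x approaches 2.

2

Direct substitution gives 0/0, so factor. Both numerator and denominator have (x - 2) as a factor.
After cancelling, the expression reduces to (2*x^2 - 2)/(5*x - 7).
Substituting x = 2 gives 2.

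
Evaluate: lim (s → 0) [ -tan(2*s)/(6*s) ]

Substitution gives 0/0.
Since tan(u)/u → 1 as u → 0, tan(2s)/(2s) → 1 and the limit is 2/(-6) = -1/3.

-1/3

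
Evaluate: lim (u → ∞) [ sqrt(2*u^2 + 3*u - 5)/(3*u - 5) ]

For large |u|, √(2*u^2 + 3*u - 5) ≈ √2·|u| and the denominator ≈ 3u.
Since u → +∞, |u| = u, giving √2/(3) = √(2)/3.

√(2)/3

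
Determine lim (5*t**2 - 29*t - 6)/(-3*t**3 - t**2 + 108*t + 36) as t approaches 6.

-31/228

At t = 6 both the top and bottom vanish — a removable singularity. Factoring out (t - 6) from each leaves (5*t + 1)/(-3*t^2 - 19*t - 6), which at t = 6 equals -31/228.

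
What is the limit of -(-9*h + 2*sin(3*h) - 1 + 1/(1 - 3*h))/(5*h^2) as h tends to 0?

-9/5

Substitution gives 0/0; apply L'Hôpital's rule 2 times.
After differentiating numerator and denominator 2 times the quotient is (-18*sin(3*h) - 18/(3*h - 1)^3)/(-10); at h = 0 this is -9/5.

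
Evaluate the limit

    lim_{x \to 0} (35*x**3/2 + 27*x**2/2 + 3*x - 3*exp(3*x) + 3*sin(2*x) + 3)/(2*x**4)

-81/16

Substitution gives 0/0 (the numerator vanishes to order 4).
Expand each term to order x^4: the coefficient of x^4 in 3·sin(2x) is 0 and in -3·e^(3x) is -81/8.
Lower-order terms cancel with the polynomial part, so the numerator is (-81/8)·x^4 + o(x^4), and the limit is (-81/8)/(2) = -81/16.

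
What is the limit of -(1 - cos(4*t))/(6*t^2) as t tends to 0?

Substitution gives 0/0.
Use (1 − cos u)/u² → 1/2 with u = 4t: the limit is 4²/(2·(-6)) = -4/3.

-4/3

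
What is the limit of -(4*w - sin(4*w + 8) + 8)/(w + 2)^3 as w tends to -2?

Direct substitution gives 0/0.
Apply L'Hôpital: lim (4 - 4*cos(4*w + 8))/(-3*(w + 2)^2), still 0/0.
Apply L'Hôpital: lim (16*sin(4*w + 8))/(-6*w - 12), still 0/0.
After 3 applications of L'Hôpital's rule the quotient is (64*cos(4*w + 8))/(-6); substituting w = -2 gives -32/3.

-32/3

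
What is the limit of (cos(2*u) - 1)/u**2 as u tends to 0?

Direct substitution gives 0/0.
Apply L'Hôpital: lim (-2*sin(2*u))/(2*u), still 0/0.
After 2 applications of L'Hôpital's rule the quotient is (-4*cos(2*u))/(2); substituting u = 0 gives -2.

-2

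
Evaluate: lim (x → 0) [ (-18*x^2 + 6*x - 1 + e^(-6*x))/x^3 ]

-36

Direct substitution gives 0/0.
Apply L'Hôpital: lim (-36*x + 6 - 6*e^(-6*x))/(3*x^2), still 0/0.
Apply L'Hôpital: lim (-36 + 36*e^(-6*x))/(6*x), still 0/0.
After 3 applications of L'Hôpital's rule the quotient is (-216*e^(-6*x))/(6); substituting x = 0 gives -36.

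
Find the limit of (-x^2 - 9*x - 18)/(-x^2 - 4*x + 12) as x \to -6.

Direct substitution gives 0/0, so factor. Both numerator and denominator have (x + 6) as a factor.
After cancelling, the expression reduces to (-x - 3)/(2 - x).
Substituting x = -6 gives 3/8.

3/8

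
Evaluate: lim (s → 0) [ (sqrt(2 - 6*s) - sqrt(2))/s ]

-3*√(2)/2

Substitution gives 0/0. Multiply numerator and denominator by the conjugate √(2 - 6s) + √2.
The numerator becomes (2 - 6s) − 2 = -6s, so the expression simplifies to -6/(√(2 - 6s) + √2).
Letting s → 0 gives -6/(2√2) = -3*√(2)/2.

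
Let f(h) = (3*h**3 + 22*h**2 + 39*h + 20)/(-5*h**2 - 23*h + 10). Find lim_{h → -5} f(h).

Since h = -5 makes numerator and denominator zero, (h + 5) divides both.
Cancelling it gives (3*h^2 + 7*h + 4)/(2 - 5*h); now plug in h = -5 to get 44/27.

44/27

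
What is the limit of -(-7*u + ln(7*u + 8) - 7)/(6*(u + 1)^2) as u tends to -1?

Direct substitution gives 0/0.
Apply L'Hôpital: lim (-7 + 7/(7*u + 8))/(-12*u - 12), still 0/0.
After 2 applications of L'Hôpital's rule the quotient is (-49/(7*u + 8)^2)/(-12); substituting u = -1 gives 49/12.

49/12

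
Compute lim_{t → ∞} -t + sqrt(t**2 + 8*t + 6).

4

An ∞ − ∞ form. Rationalising with the conjugate, the difference becomes (8t + 6) / (√(t^2 + 8*t + 6) + t).
For large t the denominator behaves like 2·t, so the quotient tends to 8/2 = 4.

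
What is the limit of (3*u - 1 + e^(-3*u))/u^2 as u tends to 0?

Direct substitution gives 0/0.
Apply L'Hôpital: lim (3 - 3*e^(-3*u))/(2*u), still 0/0.
After 2 applications of L'Hôpital's rule the quotient is (9*e^(-3*u))/(2); substituting u = 0 gives 9/2.

9/2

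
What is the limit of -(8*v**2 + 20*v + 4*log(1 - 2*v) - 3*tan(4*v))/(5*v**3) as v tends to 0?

Substitution gives 0/0; apply L'Hôpital's rule 3 times.
After differentiating numerator and denominator 3 times the quotient is (-768*tan(4*v)^2/cos(4*v)^2 - 384/cos(4*v)^4 + 64/(2*v - 1)^3)/(-30); at v = 0 this is 224/15.

224/15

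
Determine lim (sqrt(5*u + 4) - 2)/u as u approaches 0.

Substitution gives 0/0. Multiply numerator and denominator by the conjugate √(4 + 5u) + √4.
The numerator becomes (4 + 5u) − 4 = 5u, so the expression simplifies to 5/(√(4 + 5u) + √4).
Letting u → 0 gives 5/(2√4) = 5/4.

5/4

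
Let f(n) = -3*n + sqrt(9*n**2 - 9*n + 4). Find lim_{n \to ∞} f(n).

An ∞ − ∞ form. Rationalising with the conjugate, the difference becomes (-9n + 4) / (√(9*n^2 - 9*n + 4) + 3n).
For large n the denominator behaves like 2·3n, so the quotient tends to -9/6 = -3/2.

-3/2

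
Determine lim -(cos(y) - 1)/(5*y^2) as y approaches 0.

Direct substitution gives 0/0.
Apply L'Hôpital: lim (-sin(y))/(-10*y), still 0/0.
After 2 applications of L'Hôpital's rule the quotient is (-cos(y))/(-10); substituting y = 0 gives 1/10.

1/10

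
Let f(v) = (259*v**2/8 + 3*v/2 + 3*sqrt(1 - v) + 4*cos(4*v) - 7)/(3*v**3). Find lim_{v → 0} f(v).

Substitution gives 0/0 (the numerator vanishes to order 3).
Expand each term to order v^3: the coefficient of v^3 in 3·√(1 - v) is -3/16 and in 4·cos(4v) is 0.
Lower-order terms cancel with the polynomial part, so the numerator is (-3/16)·v^3 + o(v^3), and the limit is (-3/16)/(3) = -1/16.

-1/16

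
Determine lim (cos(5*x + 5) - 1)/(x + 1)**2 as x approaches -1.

-25/2

Direct substitution gives 0/0.
Apply L'Hôpital: lim (-5*sin(5*x + 5))/(2*x + 2), still 0/0.
After 2 applications of L'Hôpital's rule the quotient is (-25*cos(5*x + 5))/(2); substituting x = -1 gives -25/2.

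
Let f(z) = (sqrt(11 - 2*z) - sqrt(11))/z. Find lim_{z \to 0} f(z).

Substitution gives 0/0. Multiply numerator and denominator by the conjugate √(11 - 2z) + √11.
The numerator becomes (11 - 2z) − 11 = -2z, so the expression simplifies to -2/(√(11 - 2z) + √11).
Letting z → 0 gives -2/(2√11) = -√(11)/11.

-√(11)/11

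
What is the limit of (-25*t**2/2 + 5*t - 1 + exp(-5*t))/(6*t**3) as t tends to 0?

-125/36

Direct substitution gives 0/0.
Apply L'Hôpital: lim (-25*t + 5 - 5*e^(-5*t))/(18*t^2), still 0/0.
Apply L'Hôpital: lim (-25 + 25*e^(-5*t))/(36*t), still 0/0.
After 3 applications of L'Hôpital's rule the quotient is (-125*e^(-5*t))/(36); substituting t = 0 gives -125/36.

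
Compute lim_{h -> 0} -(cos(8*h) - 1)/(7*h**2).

Direct substitution gives 0/0.
Apply L'Hôpital: lim (-8*sin(8*h))/(-14*h), still 0/0.
After 2 applications of L'Hôpital's rule the quotient is (-64*cos(8*h))/(-14); substituting h = 0 gives 32/7.

32/7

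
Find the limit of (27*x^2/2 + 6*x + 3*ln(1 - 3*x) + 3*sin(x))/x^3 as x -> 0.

Substitution gives 0/0 (the numerator vanishes to order 3).
Expand each term to order x^3: the coefficient of x^3 in 3·ln(1 - 3x) is -27 and in 3·sin(x) is -1/2.
Lower-order terms cancel with the polynomial part, so the numerator is (-55/2)·x^3 + o(x^3), and the limit is (-55/2)/(1) = -55/2.

-55/2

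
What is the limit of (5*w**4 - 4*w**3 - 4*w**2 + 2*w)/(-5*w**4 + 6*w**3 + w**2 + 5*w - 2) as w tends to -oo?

-1

Numerator and denominator both have degree 4.
Dividing every term by w^4, all lower-order terms vanish and the limit is the ratio of leading coefficients, 5/(-5) = -1.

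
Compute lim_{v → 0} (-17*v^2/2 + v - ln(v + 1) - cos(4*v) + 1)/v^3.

-1/3

Substitution gives 0/0 (the numerator vanishes to order 3).
Expand each term to order v^3: the coefficient of v^3 in −ln(1 + v) is -1/3 and in −cos(4v) is 0.
Lower-order terms cancel with the polynomial part, so the numerator is (-1/3)·v^3 + o(v^3), and the limit is (-1/3)/(1) = -1/3.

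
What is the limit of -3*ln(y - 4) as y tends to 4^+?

As y → 4⁺, y - 4 → 0⁺ and ln(y - 4) → −∞.
Multiplying by -3 gives ∞.

∞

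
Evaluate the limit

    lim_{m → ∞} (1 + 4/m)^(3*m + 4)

e^(12)

The base → 1 and the exponent → ∞: a 1^∞ form.
Take logarithms: (3m + 4)·ln(1 + 4/m). Since ln(1+u) ~ u for small u, this behaves like (3m)·(4/m) → 12.
So the limit is e^(12).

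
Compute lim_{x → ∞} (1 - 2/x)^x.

e^(-2)

Write it as [(1 - 2/x)^x]^(1) · (1 - 2/x)^(0). The bracketed term tends to e^(-2) and the second factor to 1, so the limit is e^(-2).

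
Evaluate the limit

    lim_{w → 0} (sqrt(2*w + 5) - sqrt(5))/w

Substitution gives 0/0. Multiply numerator and denominator by the conjugate √(5 + 2w) + √5.
The numerator becomes (5 + 2w) − 5 = 2w, so the expression simplifies to 2/(√(5 + 2w) + √5).
Letting w → 0 gives 2/(2√5) = √(5)/5.

√(5)/5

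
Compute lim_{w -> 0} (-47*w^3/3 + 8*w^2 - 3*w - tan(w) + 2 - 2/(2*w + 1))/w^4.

Substitution gives 0/0; apply L'Hôpital's rule 4 times.
After differentiating numerator and denominator 4 times the quotient is (8*tan(w)/cos(w)^2 - 24*tan(w)/cos(w)^4 - 768/(2*w + 1)^5)/(24); at w = 0 this is -32.

-32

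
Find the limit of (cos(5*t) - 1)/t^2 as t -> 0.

Direct substitution gives 0/0.
Apply L'Hôpital: lim (-5*sin(5*t))/(2*t), still 0/0.
After 2 applications of L'Hôpital's rule the quotient is (-25*cos(5*t))/(2); substituting t = 0 gives -25/2.

-25/2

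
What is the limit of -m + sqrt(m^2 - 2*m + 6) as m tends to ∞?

-1

This has the form ∞ − ∞. Multiply and divide by the conjugate √(m^2 - 2*m + 6) + m.
That gives (-2m + 6) / (√(m^2 - 2*m + 6) + m).
Divide numerator and denominator by m: the limit is -2/(2·1) = -1.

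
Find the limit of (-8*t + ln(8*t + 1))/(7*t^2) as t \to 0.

-32/7

Direct substitution gives 0/0.
Apply L'Hôpital: lim (-8 + 8/(8*t + 1))/(14*t), still 0/0.
After 2 applications of L'Hôpital's rule the quotient is (-64/(8*t + 1)^2)/(14); substituting t = 0 gives -32/7.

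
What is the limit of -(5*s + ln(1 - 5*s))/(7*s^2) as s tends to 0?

Direct substitution gives 0/0.
Apply L'Hôpital: lim (5 - 5/(1 - 5*s))/(-14*s), still 0/0.
After 2 applications of L'Hôpital's rule the quotient is (-25/(1 - 5*s)^2)/(-14); substituting s = 0 gives 25/14.

25/14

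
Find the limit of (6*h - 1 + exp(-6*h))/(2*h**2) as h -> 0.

Direct substitution gives 0/0.
Apply L'Hôpital: lim (6 - 6*e^(-6*h))/(4*h), still 0/0.
After 2 applications of L'Hôpital's rule the quotient is (36*e^(-6*h))/(4); substituting h = 0 gives 9.

9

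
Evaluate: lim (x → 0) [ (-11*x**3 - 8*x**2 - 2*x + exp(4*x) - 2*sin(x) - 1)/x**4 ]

32/3

Substitution gives 0/0 (the numerator vanishes to order 4).
Expand each term to order x^4: the coefficient of x^4 in -2·sin(x) is 0 and in e^(4x) is 32/3.
Lower-order terms cancel with the polynomial part, so the numerator is (32/3)·x^4 + o(x^4), and the limit is (32/3)/(1) = 32/3.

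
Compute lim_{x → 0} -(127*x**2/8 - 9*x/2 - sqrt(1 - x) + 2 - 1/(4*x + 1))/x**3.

-1025/16

Substitution gives 0/0; apply L'Hôpital's rule 3 times.
After differentiating numerator and denominator 3 times the quotient is (384/(4*x + 1)^4 + 3/(8*(1 - x)^(5/2)))/(-6); at x = 0 this is -1025/16.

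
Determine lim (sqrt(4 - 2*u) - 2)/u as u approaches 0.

-1/2

Substitution gives 0/0. Multiply numerator and denominator by the conjugate √(4 - 2u) + √4.
The numerator becomes (4 - 2u) − 4 = -2u, so the expression simplifies to -2/(√(4 - 2u) + √4).
Letting u → 0 gives -2/(2√4) = -1/2.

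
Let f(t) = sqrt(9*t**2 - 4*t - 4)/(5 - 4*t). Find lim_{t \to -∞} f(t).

For large |t|, √(9*t^2 - 4*t - 4) ≈ √9·|t| and the denominator ≈ -4t.
Since t → −∞, |t| = −t, giving −√9/(-4) = 3/4.

3/4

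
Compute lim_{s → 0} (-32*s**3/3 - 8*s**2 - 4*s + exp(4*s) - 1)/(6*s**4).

16/9

Direct substitution gives 0/0.
Apply L'Hôpital: lim (-32*s^2 - 16*s + 4*e^(4*s) - 4)/(24*s^3), still 0/0.
Apply L'Hôpital: lim (-64*s + 16*e^(4*s) - 16)/(72*s^2), still 0/0.
Apply L'Hôpital: lim (64*e^(4*s) - 64)/(144*s), still 0/0.
After 4 applications of L'Hôpital's rule the quotient is (256*e^(4*s))/(144); substituting s = 0 gives 16/9.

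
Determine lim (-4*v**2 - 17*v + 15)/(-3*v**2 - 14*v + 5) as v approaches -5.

Direct substitution gives 0/0, so factor. Both numerator and denominator have (v + 5) as a factor.
After cancelling, the expression reduces to (3 - 4*v)/(1 - 3*v).
Substituting v = -5 gives 23/16.

23/16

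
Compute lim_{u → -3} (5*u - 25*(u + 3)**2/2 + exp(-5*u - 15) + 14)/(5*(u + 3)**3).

-25/6

Direct substitution gives 0/0.
Apply L'Hôpital: lim (-25*u - 5*e^(-5*u - 15) - 70)/(15*(u + 3)^2), still 0/0.
Apply L'Hôpital: lim (25*e^(-5*u - 15) - 25)/(30*u + 90), still 0/0.
After 3 applications of L'Hôpital's rule the quotient is (-125*e^(-5*u - 15))/(30); substituting u = -3 gives -25/6.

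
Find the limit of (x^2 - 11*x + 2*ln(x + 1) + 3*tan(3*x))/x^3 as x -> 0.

Substitution gives 0/0; apply L'Hôpital's rule 3 times.
After differentiating numerator and denominator 3 times the quotient is (2*(81*(x + 1)^3*(3*tan(3*x)^2 + 1)/cos(3*x)^2 + 2)/(x + 1)^3)/(6); at x = 0 this is 83/3.

83/3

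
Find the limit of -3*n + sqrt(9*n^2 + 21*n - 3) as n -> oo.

7/2

An ∞ − ∞ form. Rationalising with the conjugate, the difference becomes (21n - 3) / (√(9*n^2 + 21*n - 3) + 3n).
For large n the denominator behaves like 2·3n, so the quotient tends to 21/6 = 7/2.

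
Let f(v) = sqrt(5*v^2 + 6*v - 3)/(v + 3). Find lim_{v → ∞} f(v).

√(5)

For large |v|, √(5*v^2 + 6*v - 3) ≈ √5·|v| and the denominator ≈ v.
Since v → +∞, |v| = v, giving √5/(1) = √(5).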